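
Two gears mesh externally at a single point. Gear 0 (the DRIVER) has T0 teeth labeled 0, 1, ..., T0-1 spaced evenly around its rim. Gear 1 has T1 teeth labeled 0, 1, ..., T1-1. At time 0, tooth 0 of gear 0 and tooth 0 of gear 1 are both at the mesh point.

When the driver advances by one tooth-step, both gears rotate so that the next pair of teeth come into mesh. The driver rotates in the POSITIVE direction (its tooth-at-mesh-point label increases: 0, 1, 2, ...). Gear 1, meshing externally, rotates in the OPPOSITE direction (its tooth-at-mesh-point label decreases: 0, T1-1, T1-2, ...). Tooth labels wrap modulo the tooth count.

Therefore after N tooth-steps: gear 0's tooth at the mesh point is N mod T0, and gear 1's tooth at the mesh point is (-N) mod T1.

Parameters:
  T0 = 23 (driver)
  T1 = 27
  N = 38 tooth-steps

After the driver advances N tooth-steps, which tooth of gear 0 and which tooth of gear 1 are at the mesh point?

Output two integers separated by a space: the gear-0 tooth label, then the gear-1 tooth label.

Answer: 15 16

Derivation:
Gear 0 (driver, T0=23): tooth at mesh = N mod T0
  38 = 1 * 23 + 15, so 38 mod 23 = 15
  gear 0 tooth = 15
Gear 1 (driven, T1=27): tooth at mesh = (-N) mod T1
  38 = 1 * 27 + 11, so 38 mod 27 = 11
  (-38) mod 27 = (-11) mod 27 = 27 - 11 = 16
Mesh after 38 steps: gear-0 tooth 15 meets gear-1 tooth 16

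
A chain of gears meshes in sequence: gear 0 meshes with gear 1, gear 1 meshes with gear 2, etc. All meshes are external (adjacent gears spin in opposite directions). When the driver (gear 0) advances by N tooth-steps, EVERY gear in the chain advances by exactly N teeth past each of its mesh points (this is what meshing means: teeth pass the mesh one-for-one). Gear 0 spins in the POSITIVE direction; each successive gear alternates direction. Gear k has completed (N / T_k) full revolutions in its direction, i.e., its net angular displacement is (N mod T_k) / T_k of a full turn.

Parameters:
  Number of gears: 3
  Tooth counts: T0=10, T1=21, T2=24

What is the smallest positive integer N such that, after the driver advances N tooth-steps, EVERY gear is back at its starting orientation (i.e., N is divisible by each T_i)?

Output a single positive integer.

Answer: 840

Derivation:
Gear k returns to start when N is a multiple of T_k.
All gears at start simultaneously when N is a common multiple of [10, 21, 24]; the smallest such N is lcm(10, 21, 24).
Start: lcm = T0 = 10
Fold in T1=21: gcd(10, 21) = 1; lcm(10, 21) = 10 * 21 / 1 = 210 / 1 = 210
Fold in T2=24: gcd(210, 24) = 6; lcm(210, 24) = 210 * 24 / 6 = 5040 / 6 = 840
Full cycle length = 840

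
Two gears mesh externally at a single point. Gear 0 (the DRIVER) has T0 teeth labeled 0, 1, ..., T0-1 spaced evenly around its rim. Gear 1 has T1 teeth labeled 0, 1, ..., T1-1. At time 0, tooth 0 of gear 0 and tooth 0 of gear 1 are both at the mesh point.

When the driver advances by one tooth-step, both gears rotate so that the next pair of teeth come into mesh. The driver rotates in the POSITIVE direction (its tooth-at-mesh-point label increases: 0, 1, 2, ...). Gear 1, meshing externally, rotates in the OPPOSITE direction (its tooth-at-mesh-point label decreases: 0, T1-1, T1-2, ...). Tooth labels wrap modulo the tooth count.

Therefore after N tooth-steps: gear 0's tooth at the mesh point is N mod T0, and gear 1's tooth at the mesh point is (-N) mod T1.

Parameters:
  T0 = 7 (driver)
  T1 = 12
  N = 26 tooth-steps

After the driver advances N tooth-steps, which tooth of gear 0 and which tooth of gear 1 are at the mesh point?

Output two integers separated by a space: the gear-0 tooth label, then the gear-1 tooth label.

Gear 0 (driver, T0=7): tooth at mesh = N mod T0
  26 = 3 * 7 + 5, so 26 mod 7 = 5
  gear 0 tooth = 5
Gear 1 (driven, T1=12): tooth at mesh = (-N) mod T1
  26 = 2 * 12 + 2, so 26 mod 12 = 2
  (-26) mod 12 = (-2) mod 12 = 12 - 2 = 10
Mesh after 26 steps: gear-0 tooth 5 meets gear-1 tooth 10

Answer: 5 10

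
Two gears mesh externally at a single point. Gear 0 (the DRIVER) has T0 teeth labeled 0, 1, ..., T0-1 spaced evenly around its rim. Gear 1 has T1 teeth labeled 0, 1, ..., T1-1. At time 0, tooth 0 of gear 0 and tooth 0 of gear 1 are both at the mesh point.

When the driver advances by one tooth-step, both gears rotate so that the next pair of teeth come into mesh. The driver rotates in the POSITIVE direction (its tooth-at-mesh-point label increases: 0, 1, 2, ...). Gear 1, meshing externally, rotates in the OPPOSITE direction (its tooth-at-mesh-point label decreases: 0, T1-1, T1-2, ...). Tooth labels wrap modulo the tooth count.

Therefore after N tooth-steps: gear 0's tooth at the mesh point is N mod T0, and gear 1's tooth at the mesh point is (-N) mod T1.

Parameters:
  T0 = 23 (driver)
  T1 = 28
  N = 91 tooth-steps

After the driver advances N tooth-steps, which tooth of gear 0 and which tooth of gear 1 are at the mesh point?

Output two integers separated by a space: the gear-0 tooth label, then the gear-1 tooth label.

Answer: 22 21

Derivation:
Gear 0 (driver, T0=23): tooth at mesh = N mod T0
  91 = 3 * 23 + 22, so 91 mod 23 = 22
  gear 0 tooth = 22
Gear 1 (driven, T1=28): tooth at mesh = (-N) mod T1
  91 = 3 * 28 + 7, so 91 mod 28 = 7
  (-91) mod 28 = (-7) mod 28 = 28 - 7 = 21
Mesh after 91 steps: gear-0 tooth 22 meets gear-1 tooth 21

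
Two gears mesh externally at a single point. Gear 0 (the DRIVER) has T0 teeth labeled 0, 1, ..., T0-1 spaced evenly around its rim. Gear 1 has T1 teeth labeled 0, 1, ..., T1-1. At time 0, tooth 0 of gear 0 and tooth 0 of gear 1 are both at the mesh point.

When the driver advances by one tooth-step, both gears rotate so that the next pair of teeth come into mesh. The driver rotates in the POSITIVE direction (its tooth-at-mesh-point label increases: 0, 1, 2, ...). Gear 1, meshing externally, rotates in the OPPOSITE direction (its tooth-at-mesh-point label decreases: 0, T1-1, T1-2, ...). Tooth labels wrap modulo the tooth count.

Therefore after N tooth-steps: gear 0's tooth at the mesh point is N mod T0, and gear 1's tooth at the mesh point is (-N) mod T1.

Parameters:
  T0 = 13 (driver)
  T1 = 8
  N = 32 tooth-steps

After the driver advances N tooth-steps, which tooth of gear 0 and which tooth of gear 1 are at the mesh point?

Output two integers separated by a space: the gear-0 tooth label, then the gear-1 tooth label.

Gear 0 (driver, T0=13): tooth at mesh = N mod T0
  32 = 2 * 13 + 6, so 32 mod 13 = 6
  gear 0 tooth = 6
Gear 1 (driven, T1=8): tooth at mesh = (-N) mod T1
  32 = 4 * 8 + 0, so 32 mod 8 = 0
  (-32) mod 8 = 0
Mesh after 32 steps: gear-0 tooth 6 meets gear-1 tooth 0

Answer: 6 0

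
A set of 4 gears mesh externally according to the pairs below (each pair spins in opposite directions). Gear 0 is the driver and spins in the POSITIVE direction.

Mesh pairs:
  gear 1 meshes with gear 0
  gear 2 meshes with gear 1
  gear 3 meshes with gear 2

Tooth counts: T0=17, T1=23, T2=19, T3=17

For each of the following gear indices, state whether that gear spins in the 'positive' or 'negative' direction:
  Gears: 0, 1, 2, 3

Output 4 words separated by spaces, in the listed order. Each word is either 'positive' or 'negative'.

Gear 0 (driver): positive (depth 0)
  gear 1: meshes with gear 0 -> depth 1 -> negative (opposite of gear 0)
  gear 2: meshes with gear 1 -> depth 2 -> positive (opposite of gear 1)
  gear 3: meshes with gear 2 -> depth 3 -> negative (opposite of gear 2)
Queried indices 0, 1, 2, 3 -> positive, negative, positive, negative

Answer: positive negative positive negative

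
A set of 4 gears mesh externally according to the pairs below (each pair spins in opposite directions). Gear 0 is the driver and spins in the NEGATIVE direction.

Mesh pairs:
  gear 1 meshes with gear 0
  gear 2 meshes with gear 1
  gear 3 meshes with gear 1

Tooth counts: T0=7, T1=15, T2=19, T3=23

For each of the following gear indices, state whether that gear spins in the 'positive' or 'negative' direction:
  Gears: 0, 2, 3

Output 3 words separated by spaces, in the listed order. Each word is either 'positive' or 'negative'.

Answer: negative negative negative

Derivation:
Gear 0 (driver): negative (depth 0)
  gear 1: meshes with gear 0 -> depth 1 -> positive (opposite of gear 0)
  gear 2: meshes with gear 1 -> depth 2 -> negative (opposite of gear 1)
  gear 3: meshes with gear 1 -> depth 2 -> negative (opposite of gear 1)
Queried indices 0, 2, 3 -> negative, negative, negative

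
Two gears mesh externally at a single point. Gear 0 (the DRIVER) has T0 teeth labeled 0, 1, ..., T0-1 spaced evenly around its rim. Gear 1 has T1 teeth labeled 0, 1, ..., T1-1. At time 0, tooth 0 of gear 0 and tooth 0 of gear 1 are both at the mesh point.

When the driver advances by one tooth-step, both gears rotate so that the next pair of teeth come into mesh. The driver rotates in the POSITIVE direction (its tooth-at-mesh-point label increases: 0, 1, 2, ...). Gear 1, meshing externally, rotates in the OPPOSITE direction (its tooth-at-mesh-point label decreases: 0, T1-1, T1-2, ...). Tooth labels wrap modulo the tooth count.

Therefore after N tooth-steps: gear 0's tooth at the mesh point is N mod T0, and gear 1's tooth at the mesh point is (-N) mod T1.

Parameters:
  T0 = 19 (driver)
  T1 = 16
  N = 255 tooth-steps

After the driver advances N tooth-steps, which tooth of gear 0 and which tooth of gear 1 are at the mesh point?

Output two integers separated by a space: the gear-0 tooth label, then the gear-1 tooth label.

Gear 0 (driver, T0=19): tooth at mesh = N mod T0
  255 = 13 * 19 + 8, so 255 mod 19 = 8
  gear 0 tooth = 8
Gear 1 (driven, T1=16): tooth at mesh = (-N) mod T1
  255 = 15 * 16 + 15, so 255 mod 16 = 15
  (-255) mod 16 = (-15) mod 16 = 16 - 15 = 1
Mesh after 255 steps: gear-0 tooth 8 meets gear-1 tooth 1

Answer: 8 1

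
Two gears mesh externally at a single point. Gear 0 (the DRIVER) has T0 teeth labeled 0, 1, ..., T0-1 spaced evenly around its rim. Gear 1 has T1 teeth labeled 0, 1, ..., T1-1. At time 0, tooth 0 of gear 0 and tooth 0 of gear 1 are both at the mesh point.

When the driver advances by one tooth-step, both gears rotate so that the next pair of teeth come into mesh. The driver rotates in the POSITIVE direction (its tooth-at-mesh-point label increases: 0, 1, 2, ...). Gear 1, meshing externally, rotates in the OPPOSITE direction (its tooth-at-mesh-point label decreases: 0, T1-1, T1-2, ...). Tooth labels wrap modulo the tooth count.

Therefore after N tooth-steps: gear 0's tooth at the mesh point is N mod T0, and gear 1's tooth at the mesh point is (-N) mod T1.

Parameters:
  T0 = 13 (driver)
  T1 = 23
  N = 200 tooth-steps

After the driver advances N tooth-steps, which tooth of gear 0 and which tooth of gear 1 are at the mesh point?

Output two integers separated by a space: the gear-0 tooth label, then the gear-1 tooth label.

Answer: 5 7

Derivation:
Gear 0 (driver, T0=13): tooth at mesh = N mod T0
  200 = 15 * 13 + 5, so 200 mod 13 = 5
  gear 0 tooth = 5
Gear 1 (driven, T1=23): tooth at mesh = (-N) mod T1
  200 = 8 * 23 + 16, so 200 mod 23 = 16
  (-200) mod 23 = (-16) mod 23 = 23 - 16 = 7
Mesh after 200 steps: gear-0 tooth 5 meets gear-1 tooth 7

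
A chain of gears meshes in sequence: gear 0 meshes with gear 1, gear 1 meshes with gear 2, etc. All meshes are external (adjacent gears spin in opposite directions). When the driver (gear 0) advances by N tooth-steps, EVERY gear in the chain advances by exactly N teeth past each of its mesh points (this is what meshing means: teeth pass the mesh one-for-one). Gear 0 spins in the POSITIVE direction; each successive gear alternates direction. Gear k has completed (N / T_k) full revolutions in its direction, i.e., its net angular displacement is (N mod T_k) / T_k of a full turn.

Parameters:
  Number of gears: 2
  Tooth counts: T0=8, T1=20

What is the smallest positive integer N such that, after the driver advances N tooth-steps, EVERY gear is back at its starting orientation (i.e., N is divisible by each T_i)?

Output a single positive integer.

Answer: 40

Derivation:
Gear k returns to start when N is a multiple of T_k.
All gears at start simultaneously when N is a common multiple of [8, 20]; the smallest such N is lcm(8, 20).
Start: lcm = T0 = 8
Fold in T1=20: gcd(8, 20) = 4; lcm(8, 20) = 8 * 20 / 4 = 160 / 4 = 40
Full cycle length = 40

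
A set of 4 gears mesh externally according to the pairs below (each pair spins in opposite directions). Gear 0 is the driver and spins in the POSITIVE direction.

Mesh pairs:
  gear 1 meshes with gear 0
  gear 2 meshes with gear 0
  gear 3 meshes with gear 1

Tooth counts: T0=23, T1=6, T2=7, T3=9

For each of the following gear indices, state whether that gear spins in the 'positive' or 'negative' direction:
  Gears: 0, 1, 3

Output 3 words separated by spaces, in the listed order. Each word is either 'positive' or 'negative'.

Gear 0 (driver): positive (depth 0)
  gear 1: meshes with gear 0 -> depth 1 -> negative (opposite of gear 0)
  gear 2: meshes with gear 0 -> depth 1 -> negative (opposite of gear 0)
  gear 3: meshes with gear 1 -> depth 2 -> positive (opposite of gear 1)
Queried indices 0, 1, 3 -> positive, negative, positive

Answer: positive negative positive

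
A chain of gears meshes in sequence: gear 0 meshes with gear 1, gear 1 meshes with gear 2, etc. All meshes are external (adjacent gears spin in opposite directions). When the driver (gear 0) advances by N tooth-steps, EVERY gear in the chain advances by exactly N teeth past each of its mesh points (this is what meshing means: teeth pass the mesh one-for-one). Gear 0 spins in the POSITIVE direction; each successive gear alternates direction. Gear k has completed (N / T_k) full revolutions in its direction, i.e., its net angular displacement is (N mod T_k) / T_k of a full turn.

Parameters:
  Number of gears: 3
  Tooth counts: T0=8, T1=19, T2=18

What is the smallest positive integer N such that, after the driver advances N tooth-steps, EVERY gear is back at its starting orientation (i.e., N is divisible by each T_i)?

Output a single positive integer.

Answer: 1368

Derivation:
Gear k returns to start when N is a multiple of T_k.
All gears at start simultaneously when N is a common multiple of [8, 19, 18]; the smallest such N is lcm(8, 19, 18).
Start: lcm = T0 = 8
Fold in T1=19: gcd(8, 19) = 1; lcm(8, 19) = 8 * 19 / 1 = 152 / 1 = 152
Fold in T2=18: gcd(152, 18) = 2; lcm(152, 18) = 152 * 18 / 2 = 2736 / 2 = 1368
Full cycle length = 1368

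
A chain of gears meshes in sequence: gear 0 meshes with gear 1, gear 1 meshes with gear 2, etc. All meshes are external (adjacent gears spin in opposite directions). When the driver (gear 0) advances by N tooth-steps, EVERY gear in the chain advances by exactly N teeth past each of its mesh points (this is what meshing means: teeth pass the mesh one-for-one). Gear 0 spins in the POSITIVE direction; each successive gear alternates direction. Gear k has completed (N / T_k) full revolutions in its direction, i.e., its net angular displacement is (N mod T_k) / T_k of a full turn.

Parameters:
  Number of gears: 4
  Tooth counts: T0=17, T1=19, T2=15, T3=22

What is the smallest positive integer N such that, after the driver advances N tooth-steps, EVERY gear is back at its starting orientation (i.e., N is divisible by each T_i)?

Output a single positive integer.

Answer: 106590

Derivation:
Gear k returns to start when N is a multiple of T_k.
All gears at start simultaneously when N is a common multiple of [17, 19, 15, 22]; the smallest such N is lcm(17, 19, 15, 22).
Start: lcm = T0 = 17
Fold in T1=19: gcd(17, 19) = 1; lcm(17, 19) = 17 * 19 / 1 = 323 / 1 = 323
Fold in T2=15: gcd(323, 15) = 1; lcm(323, 15) = 323 * 15 / 1 = 4845 / 1 = 4845
Fold in T3=22: gcd(4845, 22) = 1; lcm(4845, 22) = 4845 * 22 / 1 = 106590 / 1 = 106590
Full cycle length = 106590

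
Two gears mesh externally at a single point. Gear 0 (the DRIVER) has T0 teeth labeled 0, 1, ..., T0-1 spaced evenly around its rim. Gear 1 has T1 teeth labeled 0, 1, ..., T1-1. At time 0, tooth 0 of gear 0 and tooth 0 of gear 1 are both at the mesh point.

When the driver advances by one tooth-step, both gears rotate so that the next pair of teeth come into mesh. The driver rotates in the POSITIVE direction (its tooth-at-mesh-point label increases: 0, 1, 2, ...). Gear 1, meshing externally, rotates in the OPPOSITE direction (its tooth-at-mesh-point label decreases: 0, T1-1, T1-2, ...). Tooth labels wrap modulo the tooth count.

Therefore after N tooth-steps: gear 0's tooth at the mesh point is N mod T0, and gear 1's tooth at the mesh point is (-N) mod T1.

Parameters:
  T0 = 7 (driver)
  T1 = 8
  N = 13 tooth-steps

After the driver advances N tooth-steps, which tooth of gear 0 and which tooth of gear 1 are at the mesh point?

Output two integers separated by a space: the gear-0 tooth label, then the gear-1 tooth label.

Answer: 6 3

Derivation:
Gear 0 (driver, T0=7): tooth at mesh = N mod T0
  13 = 1 * 7 + 6, so 13 mod 7 = 6
  gear 0 tooth = 6
Gear 1 (driven, T1=8): tooth at mesh = (-N) mod T1
  13 = 1 * 8 + 5, so 13 mod 8 = 5
  (-13) mod 8 = (-5) mod 8 = 8 - 5 = 3
Mesh after 13 steps: gear-0 tooth 6 meets gear-1 tooth 3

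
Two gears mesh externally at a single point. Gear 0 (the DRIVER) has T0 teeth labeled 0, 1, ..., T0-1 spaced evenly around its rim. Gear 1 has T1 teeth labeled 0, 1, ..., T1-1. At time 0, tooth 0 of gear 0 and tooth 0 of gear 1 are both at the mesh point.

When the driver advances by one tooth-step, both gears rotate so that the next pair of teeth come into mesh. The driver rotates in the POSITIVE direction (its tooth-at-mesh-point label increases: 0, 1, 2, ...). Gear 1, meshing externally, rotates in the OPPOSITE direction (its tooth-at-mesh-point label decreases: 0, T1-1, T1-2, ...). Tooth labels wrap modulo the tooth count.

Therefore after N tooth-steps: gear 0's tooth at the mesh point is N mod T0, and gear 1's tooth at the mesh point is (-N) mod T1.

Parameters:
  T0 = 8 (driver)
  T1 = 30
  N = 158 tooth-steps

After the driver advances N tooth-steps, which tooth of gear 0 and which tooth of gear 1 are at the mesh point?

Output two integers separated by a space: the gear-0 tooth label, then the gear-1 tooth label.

Gear 0 (driver, T0=8): tooth at mesh = N mod T0
  158 = 19 * 8 + 6, so 158 mod 8 = 6
  gear 0 tooth = 6
Gear 1 (driven, T1=30): tooth at mesh = (-N) mod T1
  158 = 5 * 30 + 8, so 158 mod 30 = 8
  (-158) mod 30 = (-8) mod 30 = 30 - 8 = 22
Mesh after 158 steps: gear-0 tooth 6 meets gear-1 tooth 22

Answer: 6 22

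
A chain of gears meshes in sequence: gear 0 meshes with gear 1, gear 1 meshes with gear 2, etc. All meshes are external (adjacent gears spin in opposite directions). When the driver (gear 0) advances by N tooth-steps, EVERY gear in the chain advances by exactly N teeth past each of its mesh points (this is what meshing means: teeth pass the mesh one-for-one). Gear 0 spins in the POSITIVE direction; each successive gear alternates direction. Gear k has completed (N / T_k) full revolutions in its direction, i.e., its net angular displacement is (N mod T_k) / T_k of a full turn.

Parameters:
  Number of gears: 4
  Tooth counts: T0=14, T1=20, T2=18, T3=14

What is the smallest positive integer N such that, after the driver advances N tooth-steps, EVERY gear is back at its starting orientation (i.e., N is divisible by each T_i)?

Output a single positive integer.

Answer: 1260

Derivation:
Gear k returns to start when N is a multiple of T_k.
All gears at start simultaneously when N is a common multiple of [14, 20, 18, 14]; the smallest such N is lcm(14, 20, 18, 14).
Start: lcm = T0 = 14
Fold in T1=20: gcd(14, 20) = 2; lcm(14, 20) = 14 * 20 / 2 = 280 / 2 = 140
Fold in T2=18: gcd(140, 18) = 2; lcm(140, 18) = 140 * 18 / 2 = 2520 / 2 = 1260
Fold in T3=14: gcd(1260, 14) = 14; lcm(1260, 14) = 1260 * 14 / 14 = 17640 / 14 = 1260
Full cycle length = 1260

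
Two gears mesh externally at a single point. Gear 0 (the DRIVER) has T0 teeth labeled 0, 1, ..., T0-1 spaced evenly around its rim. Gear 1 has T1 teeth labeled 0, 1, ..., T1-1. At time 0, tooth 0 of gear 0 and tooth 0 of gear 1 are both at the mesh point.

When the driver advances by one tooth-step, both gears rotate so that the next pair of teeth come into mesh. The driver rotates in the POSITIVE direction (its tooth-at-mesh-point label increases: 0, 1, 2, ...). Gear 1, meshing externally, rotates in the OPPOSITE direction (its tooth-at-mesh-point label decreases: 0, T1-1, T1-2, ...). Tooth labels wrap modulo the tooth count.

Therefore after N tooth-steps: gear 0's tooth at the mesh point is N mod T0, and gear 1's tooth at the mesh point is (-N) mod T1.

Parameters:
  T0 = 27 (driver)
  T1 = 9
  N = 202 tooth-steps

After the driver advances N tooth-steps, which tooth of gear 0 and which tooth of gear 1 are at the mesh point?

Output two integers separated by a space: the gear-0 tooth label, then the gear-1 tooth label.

Answer: 13 5

Derivation:
Gear 0 (driver, T0=27): tooth at mesh = N mod T0
  202 = 7 * 27 + 13, so 202 mod 27 = 13
  gear 0 tooth = 13
Gear 1 (driven, T1=9): tooth at mesh = (-N) mod T1
  202 = 22 * 9 + 4, so 202 mod 9 = 4
  (-202) mod 9 = (-4) mod 9 = 9 - 4 = 5
Mesh after 202 steps: gear-0 tooth 13 meets gear-1 tooth 5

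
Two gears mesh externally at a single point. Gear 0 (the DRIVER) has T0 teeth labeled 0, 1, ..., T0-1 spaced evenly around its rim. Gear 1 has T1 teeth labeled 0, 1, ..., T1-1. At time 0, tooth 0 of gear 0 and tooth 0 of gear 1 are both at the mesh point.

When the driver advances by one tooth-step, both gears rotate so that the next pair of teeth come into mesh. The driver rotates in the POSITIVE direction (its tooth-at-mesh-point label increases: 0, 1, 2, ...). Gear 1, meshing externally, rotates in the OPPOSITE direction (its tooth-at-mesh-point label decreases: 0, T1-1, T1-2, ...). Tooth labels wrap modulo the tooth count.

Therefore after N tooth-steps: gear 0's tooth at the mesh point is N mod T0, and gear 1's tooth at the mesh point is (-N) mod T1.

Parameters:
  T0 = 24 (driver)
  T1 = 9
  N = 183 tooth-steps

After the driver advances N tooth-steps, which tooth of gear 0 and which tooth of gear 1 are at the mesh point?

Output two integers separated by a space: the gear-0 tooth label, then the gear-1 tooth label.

Gear 0 (driver, T0=24): tooth at mesh = N mod T0
  183 = 7 * 24 + 15, so 183 mod 24 = 15
  gear 0 tooth = 15
Gear 1 (driven, T1=9): tooth at mesh = (-N) mod T1
  183 = 20 * 9 + 3, so 183 mod 9 = 3
  (-183) mod 9 = (-3) mod 9 = 9 - 3 = 6
Mesh after 183 steps: gear-0 tooth 15 meets gear-1 tooth 6

Answer: 15 6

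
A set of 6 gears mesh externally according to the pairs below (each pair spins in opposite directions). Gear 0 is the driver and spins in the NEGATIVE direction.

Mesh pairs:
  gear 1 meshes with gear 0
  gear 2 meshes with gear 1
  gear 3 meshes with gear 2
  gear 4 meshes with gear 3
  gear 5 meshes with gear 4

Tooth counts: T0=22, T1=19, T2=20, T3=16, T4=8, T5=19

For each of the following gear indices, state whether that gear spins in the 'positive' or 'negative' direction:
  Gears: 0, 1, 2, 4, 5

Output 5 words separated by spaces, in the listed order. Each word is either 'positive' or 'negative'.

Gear 0 (driver): negative (depth 0)
  gear 1: meshes with gear 0 -> depth 1 -> positive (opposite of gear 0)
  gear 2: meshes with gear 1 -> depth 2 -> negative (opposite of gear 1)
  gear 3: meshes with gear 2 -> depth 3 -> positive (opposite of gear 2)
  gear 4: meshes with gear 3 -> depth 4 -> negative (opposite of gear 3)
  gear 5: meshes with gear 4 -> depth 5 -> positive (opposite of gear 4)
Queried indices 0, 1, 2, 4, 5 -> negative, positive, negative, negative, positive

Answer: negative positive negative negative positive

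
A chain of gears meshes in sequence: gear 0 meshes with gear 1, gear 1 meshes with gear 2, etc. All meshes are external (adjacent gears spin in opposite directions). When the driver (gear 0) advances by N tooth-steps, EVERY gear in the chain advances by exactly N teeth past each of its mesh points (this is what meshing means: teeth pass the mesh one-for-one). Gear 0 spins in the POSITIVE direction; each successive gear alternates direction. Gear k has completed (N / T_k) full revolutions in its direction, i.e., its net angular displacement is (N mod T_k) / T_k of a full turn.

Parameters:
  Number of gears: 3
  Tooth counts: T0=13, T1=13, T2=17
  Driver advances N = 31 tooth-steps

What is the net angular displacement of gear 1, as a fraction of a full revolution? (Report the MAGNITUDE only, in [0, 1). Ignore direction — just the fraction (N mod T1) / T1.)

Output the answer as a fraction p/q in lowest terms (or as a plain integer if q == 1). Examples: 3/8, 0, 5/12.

Chain of 3 gears, tooth counts: [13, 13, 17]
  gear 0: T0=13, direction=positive, advance = 31 mod 13 = 5 teeth = 5/13 turn
  gear 1: T1=13, direction=negative, advance = 31 mod 13 = 5 teeth = 5/13 turn
  gear 2: T2=17, direction=positive, advance = 31 mod 17 = 14 teeth = 14/17 turn
Gear 1: 31 mod 13 = 5
Fraction = 5 / 13 = 5/13 (gcd(5,13)=1) = 5/13

Answer: 5/13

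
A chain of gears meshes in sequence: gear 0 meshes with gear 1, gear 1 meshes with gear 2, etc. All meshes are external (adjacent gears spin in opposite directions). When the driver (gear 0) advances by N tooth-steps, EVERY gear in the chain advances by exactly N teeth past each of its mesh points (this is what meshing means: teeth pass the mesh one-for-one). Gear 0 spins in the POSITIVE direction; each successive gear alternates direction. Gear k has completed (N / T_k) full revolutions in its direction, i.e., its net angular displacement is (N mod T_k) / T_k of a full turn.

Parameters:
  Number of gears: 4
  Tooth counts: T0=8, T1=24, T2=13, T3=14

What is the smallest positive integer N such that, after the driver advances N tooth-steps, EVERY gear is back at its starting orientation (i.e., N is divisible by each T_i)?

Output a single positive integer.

Gear k returns to start when N is a multiple of T_k.
All gears at start simultaneously when N is a common multiple of [8, 24, 13, 14]; the smallest such N is lcm(8, 24, 13, 14).
Start: lcm = T0 = 8
Fold in T1=24: gcd(8, 24) = 8; lcm(8, 24) = 8 * 24 / 8 = 192 / 8 = 24
Fold in T2=13: gcd(24, 13) = 1; lcm(24, 13) = 24 * 13 / 1 = 312 / 1 = 312
Fold in T3=14: gcd(312, 14) = 2; lcm(312, 14) = 312 * 14 / 2 = 4368 / 2 = 2184
Full cycle length = 2184

Answer: 2184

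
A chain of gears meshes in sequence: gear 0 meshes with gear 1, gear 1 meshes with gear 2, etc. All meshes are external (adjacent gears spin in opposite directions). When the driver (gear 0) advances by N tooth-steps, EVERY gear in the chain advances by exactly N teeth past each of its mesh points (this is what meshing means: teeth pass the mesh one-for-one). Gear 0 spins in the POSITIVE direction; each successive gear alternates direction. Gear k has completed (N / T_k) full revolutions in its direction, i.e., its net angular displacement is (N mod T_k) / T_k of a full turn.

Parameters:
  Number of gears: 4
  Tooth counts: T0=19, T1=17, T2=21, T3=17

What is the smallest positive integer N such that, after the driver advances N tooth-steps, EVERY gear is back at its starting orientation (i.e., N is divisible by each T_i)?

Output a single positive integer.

Gear k returns to start when N is a multiple of T_k.
All gears at start simultaneously when N is a common multiple of [19, 17, 21, 17]; the smallest such N is lcm(19, 17, 21, 17).
Start: lcm = T0 = 19
Fold in T1=17: gcd(19, 17) = 1; lcm(19, 17) = 19 * 17 / 1 = 323 / 1 = 323
Fold in T2=21: gcd(323, 21) = 1; lcm(323, 21) = 323 * 21 / 1 = 6783 / 1 = 6783
Fold in T3=17: gcd(6783, 17) = 17; lcm(6783, 17) = 6783 * 17 / 17 = 115311 / 17 = 6783
Full cycle length = 6783

Answer: 6783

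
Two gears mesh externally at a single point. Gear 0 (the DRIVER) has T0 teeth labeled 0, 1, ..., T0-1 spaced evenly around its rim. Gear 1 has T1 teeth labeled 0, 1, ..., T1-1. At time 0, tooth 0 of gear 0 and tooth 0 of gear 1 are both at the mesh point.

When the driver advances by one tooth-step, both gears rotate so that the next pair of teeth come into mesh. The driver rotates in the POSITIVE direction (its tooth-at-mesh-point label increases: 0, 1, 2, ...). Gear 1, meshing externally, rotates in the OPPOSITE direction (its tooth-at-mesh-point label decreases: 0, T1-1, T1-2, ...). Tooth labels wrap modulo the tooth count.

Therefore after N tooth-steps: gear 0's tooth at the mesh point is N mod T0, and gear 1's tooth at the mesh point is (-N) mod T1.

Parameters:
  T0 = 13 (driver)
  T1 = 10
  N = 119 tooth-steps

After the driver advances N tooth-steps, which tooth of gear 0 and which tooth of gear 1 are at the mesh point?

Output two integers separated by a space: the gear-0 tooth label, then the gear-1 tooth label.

Answer: 2 1

Derivation:
Gear 0 (driver, T0=13): tooth at mesh = N mod T0
  119 = 9 * 13 + 2, so 119 mod 13 = 2
  gear 0 tooth = 2
Gear 1 (driven, T1=10): tooth at mesh = (-N) mod T1
  119 = 11 * 10 + 9, so 119 mod 10 = 9
  (-119) mod 10 = (-9) mod 10 = 10 - 9 = 1
Mesh after 119 steps: gear-0 tooth 2 meets gear-1 tooth 1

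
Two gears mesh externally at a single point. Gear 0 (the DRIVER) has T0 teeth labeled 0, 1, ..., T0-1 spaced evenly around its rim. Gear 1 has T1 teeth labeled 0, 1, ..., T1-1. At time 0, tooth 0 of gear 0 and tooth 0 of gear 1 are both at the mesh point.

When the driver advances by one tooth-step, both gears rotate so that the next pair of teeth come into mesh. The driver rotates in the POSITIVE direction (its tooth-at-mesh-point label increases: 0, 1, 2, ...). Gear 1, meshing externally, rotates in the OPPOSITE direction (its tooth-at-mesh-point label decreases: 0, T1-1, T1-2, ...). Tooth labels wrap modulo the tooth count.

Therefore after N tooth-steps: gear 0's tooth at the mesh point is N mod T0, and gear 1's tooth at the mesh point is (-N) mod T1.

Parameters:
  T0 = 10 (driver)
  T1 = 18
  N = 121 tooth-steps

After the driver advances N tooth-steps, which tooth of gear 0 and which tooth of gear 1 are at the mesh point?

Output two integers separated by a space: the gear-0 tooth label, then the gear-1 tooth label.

Answer: 1 5

Derivation:
Gear 0 (driver, T0=10): tooth at mesh = N mod T0
  121 = 12 * 10 + 1, so 121 mod 10 = 1
  gear 0 tooth = 1
Gear 1 (driven, T1=18): tooth at mesh = (-N) mod T1
  121 = 6 * 18 + 13, so 121 mod 18 = 13
  (-121) mod 18 = (-13) mod 18 = 18 - 13 = 5
Mesh after 121 steps: gear-0 tooth 1 meets gear-1 tooth 5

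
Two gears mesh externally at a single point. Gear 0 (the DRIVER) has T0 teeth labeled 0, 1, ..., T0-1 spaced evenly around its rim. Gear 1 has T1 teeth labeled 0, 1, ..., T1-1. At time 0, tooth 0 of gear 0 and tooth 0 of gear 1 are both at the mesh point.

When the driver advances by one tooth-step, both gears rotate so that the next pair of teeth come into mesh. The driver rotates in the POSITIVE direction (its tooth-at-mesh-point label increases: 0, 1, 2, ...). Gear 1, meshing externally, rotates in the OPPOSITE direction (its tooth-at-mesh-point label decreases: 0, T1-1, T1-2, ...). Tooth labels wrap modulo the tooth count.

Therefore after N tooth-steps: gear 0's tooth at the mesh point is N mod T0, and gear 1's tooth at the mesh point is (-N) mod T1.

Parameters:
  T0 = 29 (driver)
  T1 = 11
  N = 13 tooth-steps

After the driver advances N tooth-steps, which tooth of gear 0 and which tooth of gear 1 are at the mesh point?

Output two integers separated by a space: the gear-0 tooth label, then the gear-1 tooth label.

Gear 0 (driver, T0=29): tooth at mesh = N mod T0
  13 = 0 * 29 + 13, so 13 mod 29 = 13
  gear 0 tooth = 13
Gear 1 (driven, T1=11): tooth at mesh = (-N) mod T1
  13 = 1 * 11 + 2, so 13 mod 11 = 2
  (-13) mod 11 = (-2) mod 11 = 11 - 2 = 9
Mesh after 13 steps: gear-0 tooth 13 meets gear-1 tooth 9

Answer: 13 9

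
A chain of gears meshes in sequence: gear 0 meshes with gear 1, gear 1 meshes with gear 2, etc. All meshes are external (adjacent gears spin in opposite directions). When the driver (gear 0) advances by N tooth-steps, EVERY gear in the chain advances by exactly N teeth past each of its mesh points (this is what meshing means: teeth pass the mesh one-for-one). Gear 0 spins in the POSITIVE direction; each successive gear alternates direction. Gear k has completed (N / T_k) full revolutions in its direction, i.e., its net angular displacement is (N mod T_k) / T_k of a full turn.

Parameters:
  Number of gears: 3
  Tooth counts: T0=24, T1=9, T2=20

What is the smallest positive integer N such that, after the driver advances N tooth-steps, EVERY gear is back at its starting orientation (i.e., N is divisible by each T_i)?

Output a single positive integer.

Answer: 360

Derivation:
Gear k returns to start when N is a multiple of T_k.
All gears at start simultaneously when N is a common multiple of [24, 9, 20]; the smallest such N is lcm(24, 9, 20).
Start: lcm = T0 = 24
Fold in T1=9: gcd(24, 9) = 3; lcm(24, 9) = 24 * 9 / 3 = 216 / 3 = 72
Fold in T2=20: gcd(72, 20) = 4; lcm(72, 20) = 72 * 20 / 4 = 1440 / 4 = 360
Full cycle length = 360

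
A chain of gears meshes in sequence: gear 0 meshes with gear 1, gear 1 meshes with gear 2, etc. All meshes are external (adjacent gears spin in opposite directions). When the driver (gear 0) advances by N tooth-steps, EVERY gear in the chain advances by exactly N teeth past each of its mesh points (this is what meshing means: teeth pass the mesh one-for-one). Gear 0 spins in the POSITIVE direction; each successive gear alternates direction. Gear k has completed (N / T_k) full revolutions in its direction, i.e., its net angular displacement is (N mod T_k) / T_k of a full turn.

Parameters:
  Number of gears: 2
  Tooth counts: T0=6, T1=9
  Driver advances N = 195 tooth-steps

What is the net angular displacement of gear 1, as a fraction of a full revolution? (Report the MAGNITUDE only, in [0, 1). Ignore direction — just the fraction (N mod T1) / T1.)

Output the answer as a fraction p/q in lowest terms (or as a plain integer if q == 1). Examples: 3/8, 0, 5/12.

Chain of 2 gears, tooth counts: [6, 9]
  gear 0: T0=6, direction=positive, advance = 195 mod 6 = 3 teeth = 3/6 turn
  gear 1: T1=9, direction=negative, advance = 195 mod 9 = 6 teeth = 6/9 turn
Gear 1: 195 mod 9 = 6
Fraction = 6 / 9 = 2/3 (gcd(6,9)=3) = 2/3

Answer: 2/3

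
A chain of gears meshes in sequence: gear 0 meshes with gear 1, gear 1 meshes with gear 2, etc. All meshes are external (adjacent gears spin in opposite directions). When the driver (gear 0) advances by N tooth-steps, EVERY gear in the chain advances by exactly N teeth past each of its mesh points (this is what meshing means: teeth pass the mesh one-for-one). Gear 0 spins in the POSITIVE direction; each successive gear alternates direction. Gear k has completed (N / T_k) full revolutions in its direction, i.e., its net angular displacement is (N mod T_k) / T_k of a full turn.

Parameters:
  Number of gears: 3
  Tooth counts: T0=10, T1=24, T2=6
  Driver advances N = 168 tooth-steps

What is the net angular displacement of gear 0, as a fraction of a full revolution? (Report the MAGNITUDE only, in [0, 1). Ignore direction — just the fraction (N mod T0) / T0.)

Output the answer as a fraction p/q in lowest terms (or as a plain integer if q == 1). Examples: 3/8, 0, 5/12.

Chain of 3 gears, tooth counts: [10, 24, 6]
  gear 0: T0=10, direction=positive, advance = 168 mod 10 = 8 teeth = 8/10 turn
  gear 1: T1=24, direction=negative, advance = 168 mod 24 = 0 teeth = 0/24 turn
  gear 2: T2=6, direction=positive, advance = 168 mod 6 = 0 teeth = 0/6 turn
Gear 0: 168 mod 10 = 8
Fraction = 8 / 10 = 4/5 (gcd(8,10)=2) = 4/5

Answer: 4/5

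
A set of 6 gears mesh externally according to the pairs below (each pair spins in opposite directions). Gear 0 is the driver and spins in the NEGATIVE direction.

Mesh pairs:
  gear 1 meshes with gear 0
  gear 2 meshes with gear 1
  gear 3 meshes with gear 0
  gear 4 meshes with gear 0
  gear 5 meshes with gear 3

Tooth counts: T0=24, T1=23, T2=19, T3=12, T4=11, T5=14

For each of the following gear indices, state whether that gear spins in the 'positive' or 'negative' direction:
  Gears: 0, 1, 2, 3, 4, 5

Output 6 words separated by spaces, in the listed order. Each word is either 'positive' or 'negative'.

Answer: negative positive negative positive positive negative

Derivation:
Gear 0 (driver): negative (depth 0)
  gear 1: meshes with gear 0 -> depth 1 -> positive (opposite of gear 0)
  gear 2: meshes with gear 1 -> depth 2 -> negative (opposite of gear 1)
  gear 3: meshes with gear 0 -> depth 1 -> positive (opposite of gear 0)
  gear 4: meshes with gear 0 -> depth 1 -> positive (opposite of gear 0)
  gear 5: meshes with gear 3 -> depth 2 -> negative (opposite of gear 3)
Queried indices 0, 1, 2, 3, 4, 5 -> negative, positive, negative, positive, positive, negative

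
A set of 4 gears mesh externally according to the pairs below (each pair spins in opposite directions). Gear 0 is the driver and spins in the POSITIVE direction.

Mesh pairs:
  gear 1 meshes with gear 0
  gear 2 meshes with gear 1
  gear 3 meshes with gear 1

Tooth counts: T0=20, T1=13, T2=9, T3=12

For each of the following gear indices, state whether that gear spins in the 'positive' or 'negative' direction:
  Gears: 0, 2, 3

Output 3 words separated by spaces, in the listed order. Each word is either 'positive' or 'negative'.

Answer: positive positive positive

Derivation:
Gear 0 (driver): positive (depth 0)
  gear 1: meshes with gear 0 -> depth 1 -> negative (opposite of gear 0)
  gear 2: meshes with gear 1 -> depth 2 -> positive (opposite of gear 1)
  gear 3: meshes with gear 1 -> depth 2 -> positive (opposite of gear 1)
Queried indices 0, 2, 3 -> positive, positive, positive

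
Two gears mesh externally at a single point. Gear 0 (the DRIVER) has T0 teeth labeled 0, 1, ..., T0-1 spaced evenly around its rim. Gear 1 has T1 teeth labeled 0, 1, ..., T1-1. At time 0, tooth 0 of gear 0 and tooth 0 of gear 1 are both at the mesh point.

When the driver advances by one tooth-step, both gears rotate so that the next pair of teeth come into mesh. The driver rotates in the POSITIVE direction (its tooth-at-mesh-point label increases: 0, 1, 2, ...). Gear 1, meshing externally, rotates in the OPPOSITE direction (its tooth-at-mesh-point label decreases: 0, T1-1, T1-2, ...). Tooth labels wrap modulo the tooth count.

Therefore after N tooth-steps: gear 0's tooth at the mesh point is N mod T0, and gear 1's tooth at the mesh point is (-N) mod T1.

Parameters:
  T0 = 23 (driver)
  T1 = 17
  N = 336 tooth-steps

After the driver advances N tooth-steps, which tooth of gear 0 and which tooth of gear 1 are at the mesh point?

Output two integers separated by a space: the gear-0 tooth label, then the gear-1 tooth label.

Gear 0 (driver, T0=23): tooth at mesh = N mod T0
  336 = 14 * 23 + 14, so 336 mod 23 = 14
  gear 0 tooth = 14
Gear 1 (driven, T1=17): tooth at mesh = (-N) mod T1
  336 = 19 * 17 + 13, so 336 mod 17 = 13
  (-336) mod 17 = (-13) mod 17 = 17 - 13 = 4
Mesh after 336 steps: gear-0 tooth 14 meets gear-1 tooth 4

Answer: 14 4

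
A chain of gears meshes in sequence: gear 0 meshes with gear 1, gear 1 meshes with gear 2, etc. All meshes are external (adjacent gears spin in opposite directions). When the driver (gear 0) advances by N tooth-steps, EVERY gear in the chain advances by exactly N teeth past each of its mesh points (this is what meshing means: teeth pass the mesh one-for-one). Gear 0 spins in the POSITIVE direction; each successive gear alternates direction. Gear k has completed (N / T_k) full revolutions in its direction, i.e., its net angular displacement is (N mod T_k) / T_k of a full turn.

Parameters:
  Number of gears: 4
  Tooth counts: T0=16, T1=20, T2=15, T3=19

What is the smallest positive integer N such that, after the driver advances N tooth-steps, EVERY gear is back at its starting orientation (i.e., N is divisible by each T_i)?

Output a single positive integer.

Answer: 4560

Derivation:
Gear k returns to start when N is a multiple of T_k.
All gears at start simultaneously when N is a common multiple of [16, 20, 15, 19]; the smallest such N is lcm(16, 20, 15, 19).
Start: lcm = T0 = 16
Fold in T1=20: gcd(16, 20) = 4; lcm(16, 20) = 16 * 20 / 4 = 320 / 4 = 80
Fold in T2=15: gcd(80, 15) = 5; lcm(80, 15) = 80 * 15 / 5 = 1200 / 5 = 240
Fold in T3=19: gcd(240, 19) = 1; lcm(240, 19) = 240 * 19 / 1 = 4560 / 1 = 4560
Full cycle length = 4560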